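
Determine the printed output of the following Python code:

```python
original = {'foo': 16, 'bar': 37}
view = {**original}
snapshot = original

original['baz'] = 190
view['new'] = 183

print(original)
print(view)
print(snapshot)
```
{'foo': 16, 'bar': 37, 'baz': 190}
{'foo': 16, 'bar': 37, 'new': 183}
{'foo': 16, 'bar': 37, 'baz': 190}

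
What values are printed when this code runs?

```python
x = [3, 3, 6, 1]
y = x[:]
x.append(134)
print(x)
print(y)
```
[3, 3, 6, 1, 134]
[3, 3, 6, 1]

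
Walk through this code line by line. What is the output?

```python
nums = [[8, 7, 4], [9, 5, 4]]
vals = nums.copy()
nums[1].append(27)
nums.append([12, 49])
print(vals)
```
[[8, 7, 4], [9, 5, 4, 27]]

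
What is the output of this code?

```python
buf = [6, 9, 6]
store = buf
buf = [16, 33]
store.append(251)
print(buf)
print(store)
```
[16, 33]
[6, 9, 6, 251]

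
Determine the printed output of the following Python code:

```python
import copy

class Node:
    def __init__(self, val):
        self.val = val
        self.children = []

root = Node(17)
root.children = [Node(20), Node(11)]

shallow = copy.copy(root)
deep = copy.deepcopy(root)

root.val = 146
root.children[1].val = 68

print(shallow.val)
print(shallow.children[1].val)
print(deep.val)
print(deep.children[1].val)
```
17
68
17
11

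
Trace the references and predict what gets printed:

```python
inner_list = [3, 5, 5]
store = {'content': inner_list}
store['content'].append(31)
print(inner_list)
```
[3, 5, 5, 31]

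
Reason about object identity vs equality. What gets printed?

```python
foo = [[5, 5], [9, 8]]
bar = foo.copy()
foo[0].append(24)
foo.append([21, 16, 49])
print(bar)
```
[[5, 5, 24], [9, 8]]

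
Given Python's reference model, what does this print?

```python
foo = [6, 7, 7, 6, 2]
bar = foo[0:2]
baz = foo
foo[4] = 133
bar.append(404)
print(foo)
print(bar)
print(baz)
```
[6, 7, 7, 6, 133]
[6, 7, 404]
[6, 7, 7, 6, 133]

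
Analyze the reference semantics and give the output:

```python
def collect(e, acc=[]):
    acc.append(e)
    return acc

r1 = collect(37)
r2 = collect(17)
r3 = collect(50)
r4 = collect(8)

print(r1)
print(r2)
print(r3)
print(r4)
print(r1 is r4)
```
[37, 17, 50, 8]
[37, 17, 50, 8]
[37, 17, 50, 8]
[37, 17, 50, 8]
True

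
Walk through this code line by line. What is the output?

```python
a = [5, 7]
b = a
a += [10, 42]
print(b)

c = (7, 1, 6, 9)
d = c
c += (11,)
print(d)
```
[5, 7, 10, 42]
(7, 1, 6, 9)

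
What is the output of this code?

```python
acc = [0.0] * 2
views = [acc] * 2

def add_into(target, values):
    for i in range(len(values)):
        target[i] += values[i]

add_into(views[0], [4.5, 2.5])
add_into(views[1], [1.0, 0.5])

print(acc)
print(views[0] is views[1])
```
[5.5, 3.0]
True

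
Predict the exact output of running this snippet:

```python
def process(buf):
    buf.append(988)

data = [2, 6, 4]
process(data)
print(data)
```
[2, 6, 4, 988]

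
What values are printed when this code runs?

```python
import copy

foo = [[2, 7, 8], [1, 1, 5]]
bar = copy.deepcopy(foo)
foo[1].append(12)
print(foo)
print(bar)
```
[[2, 7, 8], [1, 1, 5, 12]]
[[2, 7, 8], [1, 1, 5]]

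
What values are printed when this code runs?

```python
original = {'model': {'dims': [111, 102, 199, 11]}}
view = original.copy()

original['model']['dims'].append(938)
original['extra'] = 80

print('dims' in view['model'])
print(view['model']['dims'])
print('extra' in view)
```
True
[111, 102, 199, 11, 938]
False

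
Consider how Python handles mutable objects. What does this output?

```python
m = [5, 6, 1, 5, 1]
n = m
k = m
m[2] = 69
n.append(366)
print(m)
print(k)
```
[5, 6, 69, 5, 1, 366]
[5, 6, 69, 5, 1, 366]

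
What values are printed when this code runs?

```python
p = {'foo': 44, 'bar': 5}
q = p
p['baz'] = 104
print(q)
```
{'foo': 44, 'bar': 5, 'baz': 104}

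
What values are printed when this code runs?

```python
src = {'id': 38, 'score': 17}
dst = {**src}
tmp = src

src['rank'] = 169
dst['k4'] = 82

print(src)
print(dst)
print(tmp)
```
{'id': 38, 'score': 17, 'rank': 169}
{'id': 38, 'score': 17, 'k4': 82}
{'id': 38, 'score': 17, 'rank': 169}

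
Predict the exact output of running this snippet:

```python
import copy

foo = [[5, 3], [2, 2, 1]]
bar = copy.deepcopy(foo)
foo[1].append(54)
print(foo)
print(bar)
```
[[5, 3], [2, 2, 1, 54]]
[[5, 3], [2, 2, 1]]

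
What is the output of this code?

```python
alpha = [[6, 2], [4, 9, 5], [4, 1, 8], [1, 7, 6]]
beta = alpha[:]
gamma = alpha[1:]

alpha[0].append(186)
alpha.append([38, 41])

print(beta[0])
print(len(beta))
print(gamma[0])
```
[6, 2, 186]
4
[4, 9, 5]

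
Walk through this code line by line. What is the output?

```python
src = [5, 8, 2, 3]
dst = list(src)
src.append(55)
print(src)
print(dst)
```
[5, 8, 2, 3, 55]
[5, 8, 2, 3]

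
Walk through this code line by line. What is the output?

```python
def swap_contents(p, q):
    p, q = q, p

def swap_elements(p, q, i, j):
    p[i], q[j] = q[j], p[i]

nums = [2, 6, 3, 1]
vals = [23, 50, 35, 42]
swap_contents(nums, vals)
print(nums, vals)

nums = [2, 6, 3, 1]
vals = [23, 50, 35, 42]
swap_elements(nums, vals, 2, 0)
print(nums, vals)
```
[2, 6, 3, 1] [23, 50, 35, 42]
[2, 6, 23, 1] [3, 50, 35, 42]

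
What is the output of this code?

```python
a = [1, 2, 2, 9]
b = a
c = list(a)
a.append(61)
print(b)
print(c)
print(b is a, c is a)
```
[1, 2, 2, 9, 61]
[1, 2, 2, 9]
True False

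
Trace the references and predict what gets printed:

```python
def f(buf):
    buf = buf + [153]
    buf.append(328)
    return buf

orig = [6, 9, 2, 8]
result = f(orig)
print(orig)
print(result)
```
[6, 9, 2, 8]
[6, 9, 2, 8, 153, 328]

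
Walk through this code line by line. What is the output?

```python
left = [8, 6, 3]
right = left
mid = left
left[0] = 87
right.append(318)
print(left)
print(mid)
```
[87, 6, 3, 318]
[87, 6, 3, 318]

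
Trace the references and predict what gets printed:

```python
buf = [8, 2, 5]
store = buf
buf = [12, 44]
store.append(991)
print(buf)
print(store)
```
[12, 44]
[8, 2, 5, 991]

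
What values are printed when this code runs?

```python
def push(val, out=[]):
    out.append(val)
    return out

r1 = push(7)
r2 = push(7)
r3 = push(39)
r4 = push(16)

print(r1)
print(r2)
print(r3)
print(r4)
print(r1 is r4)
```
[7, 7, 39, 16]
[7, 7, 39, 16]
[7, 7, 39, 16]
[7, 7, 39, 16]
True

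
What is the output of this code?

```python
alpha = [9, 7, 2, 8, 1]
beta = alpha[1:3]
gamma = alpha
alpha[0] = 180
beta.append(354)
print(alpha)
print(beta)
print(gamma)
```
[180, 7, 2, 8, 1]
[7, 2, 354]
[180, 7, 2, 8, 1]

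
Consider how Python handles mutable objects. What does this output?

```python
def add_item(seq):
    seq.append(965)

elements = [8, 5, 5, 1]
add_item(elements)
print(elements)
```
[8, 5, 5, 1, 965]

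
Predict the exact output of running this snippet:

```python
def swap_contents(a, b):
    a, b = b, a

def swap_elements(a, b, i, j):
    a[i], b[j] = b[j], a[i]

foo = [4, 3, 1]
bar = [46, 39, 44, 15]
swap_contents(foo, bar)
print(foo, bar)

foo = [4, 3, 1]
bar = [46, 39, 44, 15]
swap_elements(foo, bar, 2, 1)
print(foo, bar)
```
[4, 3, 1] [46, 39, 44, 15]
[4, 3, 39] [46, 1, 44, 15]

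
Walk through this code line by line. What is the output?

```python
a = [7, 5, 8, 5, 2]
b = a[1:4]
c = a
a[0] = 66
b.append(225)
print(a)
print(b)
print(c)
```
[66, 5, 8, 5, 2]
[5, 8, 5, 225]
[66, 5, 8, 5, 2]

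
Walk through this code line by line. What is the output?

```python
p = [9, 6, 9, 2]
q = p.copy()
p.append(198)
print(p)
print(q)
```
[9, 6, 9, 2, 198]
[9, 6, 9, 2]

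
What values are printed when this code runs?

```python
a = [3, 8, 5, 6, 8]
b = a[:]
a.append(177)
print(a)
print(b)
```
[3, 8, 5, 6, 8, 177]
[3, 8, 5, 6, 8]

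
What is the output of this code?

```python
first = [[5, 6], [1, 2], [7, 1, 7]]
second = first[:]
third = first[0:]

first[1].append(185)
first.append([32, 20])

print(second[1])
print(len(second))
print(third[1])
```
[1, 2, 185]
3
[1, 2, 185]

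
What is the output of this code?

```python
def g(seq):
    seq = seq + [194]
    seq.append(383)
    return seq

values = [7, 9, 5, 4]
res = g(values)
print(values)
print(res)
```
[7, 9, 5, 4]
[7, 9, 5, 4, 194, 383]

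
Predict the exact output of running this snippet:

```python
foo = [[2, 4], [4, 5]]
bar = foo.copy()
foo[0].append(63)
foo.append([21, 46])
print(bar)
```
[[2, 4, 63], [4, 5]]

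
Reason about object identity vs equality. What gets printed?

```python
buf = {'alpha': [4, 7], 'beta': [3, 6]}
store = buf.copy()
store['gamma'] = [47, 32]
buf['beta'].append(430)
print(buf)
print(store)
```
{'alpha': [4, 7], 'beta': [3, 6, 430]}
{'alpha': [4, 7], 'beta': [3, 6, 430], 'gamma': [47, 32]}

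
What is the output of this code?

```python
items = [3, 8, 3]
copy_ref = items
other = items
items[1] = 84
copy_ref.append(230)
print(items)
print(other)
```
[3, 84, 3, 230]
[3, 84, 3, 230]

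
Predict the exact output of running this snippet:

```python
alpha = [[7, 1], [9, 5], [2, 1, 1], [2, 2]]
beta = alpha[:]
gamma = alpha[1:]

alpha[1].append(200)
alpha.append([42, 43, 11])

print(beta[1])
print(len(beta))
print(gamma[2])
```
[9, 5, 200]
4
[2, 2]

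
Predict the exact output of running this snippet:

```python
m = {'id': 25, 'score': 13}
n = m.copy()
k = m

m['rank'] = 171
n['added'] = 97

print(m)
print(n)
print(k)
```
{'id': 25, 'score': 13, 'rank': 171}
{'id': 25, 'score': 13, 'added': 97}
{'id': 25, 'score': 13, 'rank': 171}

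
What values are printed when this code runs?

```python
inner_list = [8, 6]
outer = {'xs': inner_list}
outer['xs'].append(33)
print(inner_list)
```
[8, 6, 33]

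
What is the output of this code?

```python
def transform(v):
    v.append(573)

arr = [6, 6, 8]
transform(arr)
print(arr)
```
[6, 6, 8, 573]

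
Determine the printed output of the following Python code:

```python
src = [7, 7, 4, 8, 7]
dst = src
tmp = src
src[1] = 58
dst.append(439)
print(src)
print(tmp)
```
[7, 58, 4, 8, 7, 439]
[7, 58, 4, 8, 7, 439]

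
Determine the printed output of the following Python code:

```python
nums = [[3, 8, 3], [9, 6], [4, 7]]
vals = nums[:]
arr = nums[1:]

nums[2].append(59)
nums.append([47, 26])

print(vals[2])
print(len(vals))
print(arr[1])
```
[4, 7, 59]
3
[4, 7, 59]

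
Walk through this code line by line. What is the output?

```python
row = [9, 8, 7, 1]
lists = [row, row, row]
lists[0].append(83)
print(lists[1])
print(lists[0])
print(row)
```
[9, 8, 7, 1, 83]
[9, 8, 7, 1, 83]
[9, 8, 7, 1, 83]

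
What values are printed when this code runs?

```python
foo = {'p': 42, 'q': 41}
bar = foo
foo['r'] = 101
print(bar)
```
{'p': 42, 'q': 41, 'r': 101}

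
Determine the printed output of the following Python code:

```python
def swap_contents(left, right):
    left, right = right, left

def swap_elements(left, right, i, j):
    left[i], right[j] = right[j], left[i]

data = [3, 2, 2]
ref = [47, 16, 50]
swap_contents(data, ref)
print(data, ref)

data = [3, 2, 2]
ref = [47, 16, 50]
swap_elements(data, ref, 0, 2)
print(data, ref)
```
[3, 2, 2] [47, 16, 50]
[50, 2, 2] [47, 16, 3]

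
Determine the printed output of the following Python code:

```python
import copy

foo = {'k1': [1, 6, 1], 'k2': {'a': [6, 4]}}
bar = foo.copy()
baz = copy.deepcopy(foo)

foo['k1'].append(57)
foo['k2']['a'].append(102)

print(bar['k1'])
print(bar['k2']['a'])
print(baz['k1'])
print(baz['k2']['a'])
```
[1, 6, 1, 57]
[6, 4, 102]
[1, 6, 1]
[6, 4]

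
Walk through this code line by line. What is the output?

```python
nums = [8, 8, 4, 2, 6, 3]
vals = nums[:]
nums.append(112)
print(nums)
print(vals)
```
[8, 8, 4, 2, 6, 3, 112]
[8, 8, 4, 2, 6, 3]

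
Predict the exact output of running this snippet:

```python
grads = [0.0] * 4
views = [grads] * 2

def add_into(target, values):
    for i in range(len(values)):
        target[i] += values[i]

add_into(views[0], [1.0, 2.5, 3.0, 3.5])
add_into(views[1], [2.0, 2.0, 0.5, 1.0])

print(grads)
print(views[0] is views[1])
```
[3.0, 4.5, 3.5, 4.5]
True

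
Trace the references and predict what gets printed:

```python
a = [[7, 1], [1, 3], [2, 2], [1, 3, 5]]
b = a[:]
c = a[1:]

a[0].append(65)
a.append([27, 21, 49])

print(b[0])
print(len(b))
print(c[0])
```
[7, 1, 65]
4
[1, 3]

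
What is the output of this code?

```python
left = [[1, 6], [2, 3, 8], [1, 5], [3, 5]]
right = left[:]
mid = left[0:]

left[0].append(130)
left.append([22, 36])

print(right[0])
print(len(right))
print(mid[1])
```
[1, 6, 130]
4
[2, 3, 8]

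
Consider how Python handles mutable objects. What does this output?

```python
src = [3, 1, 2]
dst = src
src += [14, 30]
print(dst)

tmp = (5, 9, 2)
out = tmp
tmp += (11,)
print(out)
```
[3, 1, 2, 14, 30]
(5, 9, 2)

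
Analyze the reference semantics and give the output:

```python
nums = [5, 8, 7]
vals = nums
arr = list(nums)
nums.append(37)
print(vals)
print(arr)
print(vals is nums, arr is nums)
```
[5, 8, 7, 37]
[5, 8, 7]
True False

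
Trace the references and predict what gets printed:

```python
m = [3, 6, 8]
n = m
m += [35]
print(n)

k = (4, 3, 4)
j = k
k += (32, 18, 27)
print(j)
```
[3, 6, 8, 35]
(4, 3, 4)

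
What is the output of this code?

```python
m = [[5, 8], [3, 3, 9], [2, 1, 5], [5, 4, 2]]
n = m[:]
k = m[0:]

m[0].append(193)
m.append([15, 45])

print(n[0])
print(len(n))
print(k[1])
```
[5, 8, 193]
4
[3, 3, 9]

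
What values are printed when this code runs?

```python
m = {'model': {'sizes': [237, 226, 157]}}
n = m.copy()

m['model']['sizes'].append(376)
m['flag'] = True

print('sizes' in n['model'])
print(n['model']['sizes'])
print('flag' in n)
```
True
[237, 226, 157, 376]
False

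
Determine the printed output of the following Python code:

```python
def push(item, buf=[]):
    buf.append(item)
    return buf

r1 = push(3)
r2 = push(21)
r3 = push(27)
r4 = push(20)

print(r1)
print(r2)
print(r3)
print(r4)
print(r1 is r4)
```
[3, 21, 27, 20]
[3, 21, 27, 20]
[3, 21, 27, 20]
[3, 21, 27, 20]
True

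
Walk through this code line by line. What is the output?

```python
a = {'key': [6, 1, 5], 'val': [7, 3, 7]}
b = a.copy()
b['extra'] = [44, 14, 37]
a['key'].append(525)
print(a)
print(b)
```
{'key': [6, 1, 5, 525], 'val': [7, 3, 7]}
{'key': [6, 1, 5, 525], 'val': [7, 3, 7], 'extra': [44, 14, 37]}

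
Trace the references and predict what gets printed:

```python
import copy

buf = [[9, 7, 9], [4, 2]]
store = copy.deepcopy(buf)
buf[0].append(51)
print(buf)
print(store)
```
[[9, 7, 9, 51], [4, 2]]
[[9, 7, 9], [4, 2]]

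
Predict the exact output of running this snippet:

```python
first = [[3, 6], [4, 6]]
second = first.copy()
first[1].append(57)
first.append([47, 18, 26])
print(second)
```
[[3, 6], [4, 6, 57]]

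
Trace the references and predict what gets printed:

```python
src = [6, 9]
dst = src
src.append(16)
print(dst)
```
[6, 9, 16]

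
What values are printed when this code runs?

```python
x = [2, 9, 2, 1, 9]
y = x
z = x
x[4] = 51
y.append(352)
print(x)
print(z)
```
[2, 9, 2, 1, 51, 352]
[2, 9, 2, 1, 51, 352]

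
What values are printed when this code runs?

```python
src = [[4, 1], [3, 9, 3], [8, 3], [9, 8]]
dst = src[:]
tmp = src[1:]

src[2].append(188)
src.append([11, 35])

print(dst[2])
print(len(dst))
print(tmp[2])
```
[8, 3, 188]
4
[9, 8]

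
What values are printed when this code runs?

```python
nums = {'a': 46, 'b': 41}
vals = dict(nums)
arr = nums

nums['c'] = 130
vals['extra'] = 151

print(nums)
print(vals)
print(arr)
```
{'a': 46, 'b': 41, 'c': 130}
{'a': 46, 'b': 41, 'extra': 151}
{'a': 46, 'b': 41, 'c': 130}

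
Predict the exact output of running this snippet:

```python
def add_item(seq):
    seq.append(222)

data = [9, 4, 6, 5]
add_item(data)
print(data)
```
[9, 4, 6, 5, 222]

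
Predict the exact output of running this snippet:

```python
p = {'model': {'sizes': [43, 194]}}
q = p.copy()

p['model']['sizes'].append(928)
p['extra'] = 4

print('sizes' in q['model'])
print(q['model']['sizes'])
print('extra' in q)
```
True
[43, 194, 928]
False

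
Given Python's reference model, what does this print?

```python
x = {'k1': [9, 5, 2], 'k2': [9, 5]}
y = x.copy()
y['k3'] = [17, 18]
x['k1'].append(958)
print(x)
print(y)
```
{'k1': [9, 5, 2, 958], 'k2': [9, 5]}
{'k1': [9, 5, 2, 958], 'k2': [9, 5], 'k3': [17, 18]}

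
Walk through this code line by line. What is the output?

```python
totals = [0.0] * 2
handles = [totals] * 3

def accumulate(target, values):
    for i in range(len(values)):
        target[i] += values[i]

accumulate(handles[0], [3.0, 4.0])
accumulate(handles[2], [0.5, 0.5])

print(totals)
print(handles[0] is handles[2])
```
[3.5, 4.5]
True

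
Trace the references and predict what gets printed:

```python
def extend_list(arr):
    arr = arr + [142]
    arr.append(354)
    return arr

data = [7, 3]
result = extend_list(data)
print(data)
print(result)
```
[7, 3]
[7, 3, 142, 354]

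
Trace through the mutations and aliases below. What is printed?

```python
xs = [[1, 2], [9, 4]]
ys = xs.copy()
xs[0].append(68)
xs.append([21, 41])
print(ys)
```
[[1, 2, 68], [9, 4]]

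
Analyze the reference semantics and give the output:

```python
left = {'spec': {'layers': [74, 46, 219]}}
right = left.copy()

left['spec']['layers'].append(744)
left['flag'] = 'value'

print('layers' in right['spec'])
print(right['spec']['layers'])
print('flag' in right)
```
True
[74, 46, 219, 744]
False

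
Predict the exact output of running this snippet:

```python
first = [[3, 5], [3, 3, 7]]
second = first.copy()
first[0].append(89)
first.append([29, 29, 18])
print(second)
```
[[3, 5, 89], [3, 3, 7]]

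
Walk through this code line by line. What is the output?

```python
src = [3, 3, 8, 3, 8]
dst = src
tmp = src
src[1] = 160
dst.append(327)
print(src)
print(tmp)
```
[3, 160, 8, 3, 8, 327]
[3, 160, 8, 3, 8, 327]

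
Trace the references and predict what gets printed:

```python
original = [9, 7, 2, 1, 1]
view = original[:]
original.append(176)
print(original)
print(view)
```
[9, 7, 2, 1, 1, 176]
[9, 7, 2, 1, 1]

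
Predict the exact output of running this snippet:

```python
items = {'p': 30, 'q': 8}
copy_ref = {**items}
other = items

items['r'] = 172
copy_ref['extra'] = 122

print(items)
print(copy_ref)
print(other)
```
{'p': 30, 'q': 8, 'r': 172}
{'p': 30, 'q': 8, 'extra': 122}
{'p': 30, 'q': 8, 'r': 172}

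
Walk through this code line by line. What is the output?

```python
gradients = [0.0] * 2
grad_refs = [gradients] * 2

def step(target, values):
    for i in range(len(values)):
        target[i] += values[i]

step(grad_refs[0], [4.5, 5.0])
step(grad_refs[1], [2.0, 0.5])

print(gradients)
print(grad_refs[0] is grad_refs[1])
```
[6.5, 5.5]
True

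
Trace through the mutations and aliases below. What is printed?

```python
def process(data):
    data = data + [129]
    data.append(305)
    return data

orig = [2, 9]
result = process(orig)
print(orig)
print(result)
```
[2, 9]
[2, 9, 129, 305]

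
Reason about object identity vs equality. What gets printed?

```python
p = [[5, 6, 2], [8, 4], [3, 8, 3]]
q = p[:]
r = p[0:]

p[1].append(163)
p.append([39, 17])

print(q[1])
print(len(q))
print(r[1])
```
[8, 4, 163]
3
[8, 4, 163]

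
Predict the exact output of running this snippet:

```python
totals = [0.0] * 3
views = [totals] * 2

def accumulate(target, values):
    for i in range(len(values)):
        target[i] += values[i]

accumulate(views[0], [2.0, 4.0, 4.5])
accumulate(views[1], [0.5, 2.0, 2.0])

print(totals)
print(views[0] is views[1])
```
[2.5, 6.0, 6.5]
True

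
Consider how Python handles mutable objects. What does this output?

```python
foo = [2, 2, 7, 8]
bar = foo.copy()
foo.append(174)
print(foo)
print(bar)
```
[2, 2, 7, 8, 174]
[2, 2, 7, 8]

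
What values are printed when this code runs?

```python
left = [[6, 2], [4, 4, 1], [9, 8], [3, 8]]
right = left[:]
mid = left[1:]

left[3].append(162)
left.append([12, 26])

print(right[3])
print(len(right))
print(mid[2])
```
[3, 8, 162]
4
[3, 8, 162]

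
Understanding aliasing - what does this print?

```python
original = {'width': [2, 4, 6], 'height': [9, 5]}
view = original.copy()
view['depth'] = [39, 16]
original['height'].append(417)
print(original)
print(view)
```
{'width': [2, 4, 6], 'height': [9, 5, 417]}
{'width': [2, 4, 6], 'height': [9, 5, 417], 'depth': [39, 16]}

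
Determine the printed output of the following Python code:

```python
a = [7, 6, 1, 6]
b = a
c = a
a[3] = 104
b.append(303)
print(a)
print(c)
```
[7, 6, 1, 104, 303]
[7, 6, 1, 104, 303]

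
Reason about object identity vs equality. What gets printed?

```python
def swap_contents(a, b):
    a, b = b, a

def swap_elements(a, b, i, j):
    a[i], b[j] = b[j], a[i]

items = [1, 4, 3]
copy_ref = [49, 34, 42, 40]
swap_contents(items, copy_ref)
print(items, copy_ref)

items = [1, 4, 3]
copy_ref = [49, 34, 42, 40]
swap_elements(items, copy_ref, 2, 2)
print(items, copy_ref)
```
[1, 4, 3] [49, 34, 42, 40]
[1, 4, 42] [49, 34, 3, 40]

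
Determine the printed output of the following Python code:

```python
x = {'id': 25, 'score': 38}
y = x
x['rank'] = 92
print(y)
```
{'id': 25, 'score': 38, 'rank': 92}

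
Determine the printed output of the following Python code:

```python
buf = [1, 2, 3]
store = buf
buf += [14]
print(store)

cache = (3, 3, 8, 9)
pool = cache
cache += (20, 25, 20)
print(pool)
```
[1, 2, 3, 14]
(3, 3, 8, 9)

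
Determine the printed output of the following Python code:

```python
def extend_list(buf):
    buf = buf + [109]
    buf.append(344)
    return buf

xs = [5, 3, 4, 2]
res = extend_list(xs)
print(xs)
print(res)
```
[5, 3, 4, 2]
[5, 3, 4, 2, 109, 344]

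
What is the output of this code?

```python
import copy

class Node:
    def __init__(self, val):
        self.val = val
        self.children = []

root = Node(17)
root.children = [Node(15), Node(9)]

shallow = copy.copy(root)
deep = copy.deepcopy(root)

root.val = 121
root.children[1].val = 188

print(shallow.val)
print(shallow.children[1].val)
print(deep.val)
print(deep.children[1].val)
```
17
188
17
9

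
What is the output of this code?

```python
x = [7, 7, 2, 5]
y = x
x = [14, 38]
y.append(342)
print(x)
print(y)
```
[14, 38]
[7, 7, 2, 5, 342]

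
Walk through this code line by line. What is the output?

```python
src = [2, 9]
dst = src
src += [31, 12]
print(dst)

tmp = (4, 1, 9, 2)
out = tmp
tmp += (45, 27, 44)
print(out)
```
[2, 9, 31, 12]
(4, 1, 9, 2)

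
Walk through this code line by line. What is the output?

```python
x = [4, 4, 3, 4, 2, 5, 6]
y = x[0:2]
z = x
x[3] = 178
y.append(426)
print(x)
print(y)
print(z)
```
[4, 4, 3, 178, 2, 5, 6]
[4, 4, 426]
[4, 4, 3, 178, 2, 5, 6]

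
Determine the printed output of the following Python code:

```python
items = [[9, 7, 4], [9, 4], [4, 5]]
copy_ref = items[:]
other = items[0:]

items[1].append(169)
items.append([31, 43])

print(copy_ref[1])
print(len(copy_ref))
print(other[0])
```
[9, 4, 169]
3
[9, 7, 4]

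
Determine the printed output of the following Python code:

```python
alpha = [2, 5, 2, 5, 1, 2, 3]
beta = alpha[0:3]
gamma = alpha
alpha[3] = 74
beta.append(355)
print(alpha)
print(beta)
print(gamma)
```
[2, 5, 2, 74, 1, 2, 3]
[2, 5, 2, 355]
[2, 5, 2, 74, 1, 2, 3]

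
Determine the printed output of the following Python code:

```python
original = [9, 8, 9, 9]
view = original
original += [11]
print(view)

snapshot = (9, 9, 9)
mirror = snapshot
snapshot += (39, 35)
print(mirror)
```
[9, 8, 9, 9, 11]
(9, 9, 9)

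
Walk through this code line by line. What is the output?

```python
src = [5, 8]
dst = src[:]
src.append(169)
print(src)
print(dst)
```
[5, 8, 169]
[5, 8]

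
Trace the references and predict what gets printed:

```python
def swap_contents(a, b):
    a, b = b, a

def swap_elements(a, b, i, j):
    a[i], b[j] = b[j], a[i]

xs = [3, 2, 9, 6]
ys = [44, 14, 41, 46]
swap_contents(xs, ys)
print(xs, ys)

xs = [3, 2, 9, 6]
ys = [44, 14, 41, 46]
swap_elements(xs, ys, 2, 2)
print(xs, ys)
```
[3, 2, 9, 6] [44, 14, 41, 46]
[3, 2, 41, 6] [44, 14, 9, 46]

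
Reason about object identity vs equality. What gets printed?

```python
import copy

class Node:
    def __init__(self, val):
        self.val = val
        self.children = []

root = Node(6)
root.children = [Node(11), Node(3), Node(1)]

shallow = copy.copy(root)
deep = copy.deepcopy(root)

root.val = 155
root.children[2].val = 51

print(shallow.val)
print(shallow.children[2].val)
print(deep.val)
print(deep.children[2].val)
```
6
51
6
1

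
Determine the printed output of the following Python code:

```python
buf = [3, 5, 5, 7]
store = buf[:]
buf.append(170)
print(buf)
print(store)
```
[3, 5, 5, 7, 170]
[3, 5, 5, 7]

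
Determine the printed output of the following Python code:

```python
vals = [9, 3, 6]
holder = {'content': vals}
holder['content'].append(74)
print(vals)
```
[9, 3, 6, 74]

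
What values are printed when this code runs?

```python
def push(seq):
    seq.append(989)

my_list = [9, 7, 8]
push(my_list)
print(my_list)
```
[9, 7, 8, 989]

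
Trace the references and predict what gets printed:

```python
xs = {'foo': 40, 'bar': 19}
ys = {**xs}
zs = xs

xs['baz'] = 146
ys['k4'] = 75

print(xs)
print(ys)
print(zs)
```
{'foo': 40, 'bar': 19, 'baz': 146}
{'foo': 40, 'bar': 19, 'k4': 75}
{'foo': 40, 'bar': 19, 'baz': 146}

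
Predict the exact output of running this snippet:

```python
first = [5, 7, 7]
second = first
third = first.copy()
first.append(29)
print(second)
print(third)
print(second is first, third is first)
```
[5, 7, 7, 29]
[5, 7, 7]
True False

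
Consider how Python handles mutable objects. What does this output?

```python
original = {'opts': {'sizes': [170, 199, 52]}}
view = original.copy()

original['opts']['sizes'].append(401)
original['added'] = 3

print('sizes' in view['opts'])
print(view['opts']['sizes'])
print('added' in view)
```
True
[170, 199, 52, 401]
False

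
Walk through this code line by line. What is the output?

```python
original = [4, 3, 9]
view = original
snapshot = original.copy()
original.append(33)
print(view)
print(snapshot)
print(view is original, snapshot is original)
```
[4, 3, 9, 33]
[4, 3, 9]
True False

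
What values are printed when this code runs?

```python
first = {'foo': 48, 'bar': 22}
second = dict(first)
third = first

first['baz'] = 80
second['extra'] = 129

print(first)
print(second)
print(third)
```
{'foo': 48, 'bar': 22, 'baz': 80}
{'foo': 48, 'bar': 22, 'extra': 129}
{'foo': 48, 'bar': 22, 'baz': 80}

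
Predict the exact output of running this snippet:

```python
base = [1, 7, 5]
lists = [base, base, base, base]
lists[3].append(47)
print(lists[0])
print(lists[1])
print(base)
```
[1, 7, 5, 47]
[1, 7, 5, 47]
[1, 7, 5, 47]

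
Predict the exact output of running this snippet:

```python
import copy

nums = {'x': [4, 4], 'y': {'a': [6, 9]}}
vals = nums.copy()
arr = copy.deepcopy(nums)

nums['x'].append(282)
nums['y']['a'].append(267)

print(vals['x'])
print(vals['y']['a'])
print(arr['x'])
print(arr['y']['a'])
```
[4, 4, 282]
[6, 9, 267]
[4, 4]
[6, 9]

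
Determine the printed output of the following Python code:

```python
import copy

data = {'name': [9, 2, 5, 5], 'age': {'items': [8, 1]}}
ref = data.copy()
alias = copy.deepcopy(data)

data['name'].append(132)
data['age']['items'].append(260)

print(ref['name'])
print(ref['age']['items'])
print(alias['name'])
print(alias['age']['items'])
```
[9, 2, 5, 5, 132]
[8, 1, 260]
[9, 2, 5, 5]
[8, 1]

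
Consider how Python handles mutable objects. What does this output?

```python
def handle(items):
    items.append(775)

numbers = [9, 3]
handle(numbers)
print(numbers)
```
[9, 3, 775]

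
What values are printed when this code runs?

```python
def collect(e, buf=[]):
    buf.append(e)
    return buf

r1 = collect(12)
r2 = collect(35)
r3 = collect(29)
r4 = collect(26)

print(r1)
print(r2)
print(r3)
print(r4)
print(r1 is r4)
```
[12, 35, 29, 26]
[12, 35, 29, 26]
[12, 35, 29, 26]
[12, 35, 29, 26]
True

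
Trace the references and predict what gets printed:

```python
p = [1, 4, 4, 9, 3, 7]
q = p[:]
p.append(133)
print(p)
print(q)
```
[1, 4, 4, 9, 3, 7, 133]
[1, 4, 4, 9, 3, 7]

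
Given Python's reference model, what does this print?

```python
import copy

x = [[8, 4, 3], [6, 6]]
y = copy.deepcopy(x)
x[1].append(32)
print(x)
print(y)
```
[[8, 4, 3], [6, 6, 32]]
[[8, 4, 3], [6, 6]]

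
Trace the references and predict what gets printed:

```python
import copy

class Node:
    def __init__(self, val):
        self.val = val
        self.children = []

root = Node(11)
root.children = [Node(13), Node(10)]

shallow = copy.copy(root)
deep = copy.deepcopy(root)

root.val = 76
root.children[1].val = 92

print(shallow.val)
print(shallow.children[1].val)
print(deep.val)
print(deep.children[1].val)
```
11
92
11
10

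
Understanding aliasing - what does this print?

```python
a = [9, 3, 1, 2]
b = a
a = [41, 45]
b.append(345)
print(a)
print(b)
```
[41, 45]
[9, 3, 1, 2, 345]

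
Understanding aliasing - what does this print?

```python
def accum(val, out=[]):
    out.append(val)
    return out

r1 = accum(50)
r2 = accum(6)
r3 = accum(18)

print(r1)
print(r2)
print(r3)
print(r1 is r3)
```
[50, 6, 18]
[50, 6, 18]
[50, 6, 18]
True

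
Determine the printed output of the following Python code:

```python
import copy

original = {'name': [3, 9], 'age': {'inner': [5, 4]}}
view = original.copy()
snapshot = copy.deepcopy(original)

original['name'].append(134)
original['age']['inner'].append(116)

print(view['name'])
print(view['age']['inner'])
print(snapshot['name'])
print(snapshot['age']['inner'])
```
[3, 9, 134]
[5, 4, 116]
[3, 9]
[5, 4]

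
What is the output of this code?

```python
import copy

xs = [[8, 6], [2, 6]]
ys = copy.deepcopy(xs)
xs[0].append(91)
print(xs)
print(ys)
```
[[8, 6, 91], [2, 6]]
[[8, 6], [2, 6]]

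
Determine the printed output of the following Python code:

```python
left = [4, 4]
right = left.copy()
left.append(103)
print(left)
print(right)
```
[4, 4, 103]
[4, 4]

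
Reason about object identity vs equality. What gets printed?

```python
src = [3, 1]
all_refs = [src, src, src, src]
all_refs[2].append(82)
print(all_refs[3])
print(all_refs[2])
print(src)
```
[3, 1, 82]
[3, 1, 82]
[3, 1, 82]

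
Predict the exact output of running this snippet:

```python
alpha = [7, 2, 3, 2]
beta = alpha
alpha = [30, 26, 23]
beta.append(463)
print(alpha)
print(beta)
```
[30, 26, 23]
[7, 2, 3, 2, 463]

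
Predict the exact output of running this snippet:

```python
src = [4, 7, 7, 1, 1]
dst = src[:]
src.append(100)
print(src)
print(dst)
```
[4, 7, 7, 1, 1, 100]
[4, 7, 7, 1, 1]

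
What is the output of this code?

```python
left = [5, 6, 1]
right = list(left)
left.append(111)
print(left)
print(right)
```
[5, 6, 1, 111]
[5, 6, 1]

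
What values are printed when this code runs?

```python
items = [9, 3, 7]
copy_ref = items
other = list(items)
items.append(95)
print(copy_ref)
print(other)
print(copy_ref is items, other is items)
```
[9, 3, 7, 95]
[9, 3, 7]
True False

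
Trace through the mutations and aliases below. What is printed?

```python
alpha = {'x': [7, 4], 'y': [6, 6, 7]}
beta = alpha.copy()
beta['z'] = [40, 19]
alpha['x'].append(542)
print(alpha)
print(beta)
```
{'x': [7, 4, 542], 'y': [6, 6, 7]}
{'x': [7, 4, 542], 'y': [6, 6, 7], 'z': [40, 19]}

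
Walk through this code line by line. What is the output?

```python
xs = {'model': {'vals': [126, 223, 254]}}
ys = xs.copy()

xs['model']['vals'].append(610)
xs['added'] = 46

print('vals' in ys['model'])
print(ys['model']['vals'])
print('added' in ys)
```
True
[126, 223, 254, 610]
False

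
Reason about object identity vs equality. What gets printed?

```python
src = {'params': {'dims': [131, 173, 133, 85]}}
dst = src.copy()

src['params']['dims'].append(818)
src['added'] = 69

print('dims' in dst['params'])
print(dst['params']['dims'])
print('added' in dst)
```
True
[131, 173, 133, 85, 818]
False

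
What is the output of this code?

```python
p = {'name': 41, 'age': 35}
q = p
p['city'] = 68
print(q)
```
{'name': 41, 'age': 35, 'city': 68}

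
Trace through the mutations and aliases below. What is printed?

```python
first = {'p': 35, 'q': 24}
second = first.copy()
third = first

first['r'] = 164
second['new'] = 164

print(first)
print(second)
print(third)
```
{'p': 35, 'q': 24, 'r': 164}
{'p': 35, 'q': 24, 'new': 164}
{'p': 35, 'q': 24, 'r': 164}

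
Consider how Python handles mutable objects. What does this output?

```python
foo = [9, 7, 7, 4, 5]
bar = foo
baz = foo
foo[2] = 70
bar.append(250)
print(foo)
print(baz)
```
[9, 7, 70, 4, 5, 250]
[9, 7, 70, 4, 5, 250]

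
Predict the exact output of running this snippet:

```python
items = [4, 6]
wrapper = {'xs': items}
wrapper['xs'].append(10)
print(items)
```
[4, 6, 10]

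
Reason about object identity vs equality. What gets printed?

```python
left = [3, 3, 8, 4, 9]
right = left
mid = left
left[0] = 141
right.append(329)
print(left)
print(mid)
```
[141, 3, 8, 4, 9, 329]
[141, 3, 8, 4, 9, 329]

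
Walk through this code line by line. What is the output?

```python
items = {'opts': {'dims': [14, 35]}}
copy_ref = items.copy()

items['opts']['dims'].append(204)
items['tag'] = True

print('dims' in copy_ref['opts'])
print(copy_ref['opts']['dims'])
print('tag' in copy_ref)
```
True
[14, 35, 204]
False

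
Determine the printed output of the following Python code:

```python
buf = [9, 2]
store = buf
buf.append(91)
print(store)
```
[9, 2, 91]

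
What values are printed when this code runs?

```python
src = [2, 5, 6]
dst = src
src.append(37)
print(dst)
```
[2, 5, 6, 37]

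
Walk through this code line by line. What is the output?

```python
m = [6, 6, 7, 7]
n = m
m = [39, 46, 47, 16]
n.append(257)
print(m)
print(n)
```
[39, 46, 47, 16]
[6, 6, 7, 7, 257]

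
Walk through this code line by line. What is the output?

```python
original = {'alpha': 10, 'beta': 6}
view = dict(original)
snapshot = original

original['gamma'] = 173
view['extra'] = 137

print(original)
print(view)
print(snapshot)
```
{'alpha': 10, 'beta': 6, 'gamma': 173}
{'alpha': 10, 'beta': 6, 'extra': 137}
{'alpha': 10, 'beta': 6, 'gamma': 173}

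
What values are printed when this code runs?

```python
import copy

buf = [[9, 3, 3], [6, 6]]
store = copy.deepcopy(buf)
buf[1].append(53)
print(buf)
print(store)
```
[[9, 3, 3], [6, 6, 53]]
[[9, 3, 3], [6, 6]]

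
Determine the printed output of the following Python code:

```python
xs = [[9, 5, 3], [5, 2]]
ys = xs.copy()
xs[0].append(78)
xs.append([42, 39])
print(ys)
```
[[9, 5, 3, 78], [5, 2]]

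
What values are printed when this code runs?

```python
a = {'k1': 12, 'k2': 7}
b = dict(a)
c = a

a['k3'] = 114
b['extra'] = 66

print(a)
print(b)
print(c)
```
{'k1': 12, 'k2': 7, 'k3': 114}
{'k1': 12, 'k2': 7, 'extra': 66}
{'k1': 12, 'k2': 7, 'k3': 114}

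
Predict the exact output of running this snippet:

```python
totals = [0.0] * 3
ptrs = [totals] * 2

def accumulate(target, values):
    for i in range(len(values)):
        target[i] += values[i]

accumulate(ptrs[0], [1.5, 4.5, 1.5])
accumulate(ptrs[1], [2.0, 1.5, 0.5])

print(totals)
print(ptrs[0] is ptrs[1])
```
[3.5, 6.0, 2.0]
True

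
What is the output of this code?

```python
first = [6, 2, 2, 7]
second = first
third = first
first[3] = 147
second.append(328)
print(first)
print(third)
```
[6, 2, 2, 147, 328]
[6, 2, 2, 147, 328]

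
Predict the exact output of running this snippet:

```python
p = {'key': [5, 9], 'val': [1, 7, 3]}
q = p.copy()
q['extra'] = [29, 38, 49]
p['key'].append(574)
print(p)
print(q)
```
{'key': [5, 9, 574], 'val': [1, 7, 3]}
{'key': [5, 9, 574], 'val': [1, 7, 3], 'extra': [29, 38, 49]}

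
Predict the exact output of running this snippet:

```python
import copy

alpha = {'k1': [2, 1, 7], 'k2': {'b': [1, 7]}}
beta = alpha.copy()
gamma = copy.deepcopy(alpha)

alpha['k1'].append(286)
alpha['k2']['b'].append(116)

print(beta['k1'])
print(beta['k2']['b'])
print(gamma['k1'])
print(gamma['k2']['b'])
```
[2, 1, 7, 286]
[1, 7, 116]
[2, 1, 7]
[1, 7]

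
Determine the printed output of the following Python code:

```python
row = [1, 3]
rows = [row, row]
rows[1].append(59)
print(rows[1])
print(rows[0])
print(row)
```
[1, 3, 59]
[1, 3, 59]
[1, 3, 59]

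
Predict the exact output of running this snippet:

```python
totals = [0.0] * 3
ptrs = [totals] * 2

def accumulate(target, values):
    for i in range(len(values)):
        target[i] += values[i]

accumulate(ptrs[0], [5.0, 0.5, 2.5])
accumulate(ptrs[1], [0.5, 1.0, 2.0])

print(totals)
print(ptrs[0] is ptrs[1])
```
[5.5, 1.5, 4.5]
True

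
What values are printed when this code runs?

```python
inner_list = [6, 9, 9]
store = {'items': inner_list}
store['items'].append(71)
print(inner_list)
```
[6, 9, 9, 71]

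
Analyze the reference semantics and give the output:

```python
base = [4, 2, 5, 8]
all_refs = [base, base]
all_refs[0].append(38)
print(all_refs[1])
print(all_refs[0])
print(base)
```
[4, 2, 5, 8, 38]
[4, 2, 5, 8, 38]
[4, 2, 5, 8, 38]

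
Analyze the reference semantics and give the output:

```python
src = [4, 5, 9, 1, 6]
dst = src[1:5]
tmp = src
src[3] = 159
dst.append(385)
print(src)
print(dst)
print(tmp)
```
[4, 5, 9, 159, 6]
[5, 9, 1, 6, 385]
[4, 5, 9, 159, 6]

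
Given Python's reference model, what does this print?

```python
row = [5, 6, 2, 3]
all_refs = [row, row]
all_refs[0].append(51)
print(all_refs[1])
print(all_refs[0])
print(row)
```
[5, 6, 2, 3, 51]
[5, 6, 2, 3, 51]
[5, 6, 2, 3, 51]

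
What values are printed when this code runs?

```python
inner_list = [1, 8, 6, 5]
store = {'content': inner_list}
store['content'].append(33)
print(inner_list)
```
[1, 8, 6, 5, 33]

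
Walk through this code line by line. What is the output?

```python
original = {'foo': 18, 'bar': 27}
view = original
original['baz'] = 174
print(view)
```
{'foo': 18, 'bar': 27, 'baz': 174}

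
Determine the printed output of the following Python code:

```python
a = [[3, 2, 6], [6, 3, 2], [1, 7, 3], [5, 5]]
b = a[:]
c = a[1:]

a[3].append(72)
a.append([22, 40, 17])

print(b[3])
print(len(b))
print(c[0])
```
[5, 5, 72]
4
[6, 3, 2]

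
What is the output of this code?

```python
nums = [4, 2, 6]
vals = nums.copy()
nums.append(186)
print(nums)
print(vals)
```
[4, 2, 6, 186]
[4, 2, 6]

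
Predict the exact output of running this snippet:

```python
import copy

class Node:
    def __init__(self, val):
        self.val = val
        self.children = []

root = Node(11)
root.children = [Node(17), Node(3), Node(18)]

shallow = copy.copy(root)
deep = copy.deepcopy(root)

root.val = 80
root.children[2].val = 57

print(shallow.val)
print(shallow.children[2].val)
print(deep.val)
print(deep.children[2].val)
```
11
57
11
18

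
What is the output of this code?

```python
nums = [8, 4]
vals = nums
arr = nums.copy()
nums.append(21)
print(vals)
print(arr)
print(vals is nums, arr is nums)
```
[8, 4, 21]
[8, 4]
True False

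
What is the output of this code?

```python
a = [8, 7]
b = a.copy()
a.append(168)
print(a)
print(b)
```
[8, 7, 168]
[8, 7]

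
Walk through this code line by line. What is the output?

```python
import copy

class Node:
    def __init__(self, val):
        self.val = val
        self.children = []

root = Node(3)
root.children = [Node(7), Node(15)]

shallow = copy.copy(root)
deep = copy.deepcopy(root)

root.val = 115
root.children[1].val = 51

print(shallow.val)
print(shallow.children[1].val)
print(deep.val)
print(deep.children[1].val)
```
3
51
3
15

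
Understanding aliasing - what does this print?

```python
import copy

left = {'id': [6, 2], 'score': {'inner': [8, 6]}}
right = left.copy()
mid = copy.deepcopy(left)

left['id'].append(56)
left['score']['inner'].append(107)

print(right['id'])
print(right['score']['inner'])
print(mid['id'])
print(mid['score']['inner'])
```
[6, 2, 56]
[8, 6, 107]
[6, 2]
[8, 6]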